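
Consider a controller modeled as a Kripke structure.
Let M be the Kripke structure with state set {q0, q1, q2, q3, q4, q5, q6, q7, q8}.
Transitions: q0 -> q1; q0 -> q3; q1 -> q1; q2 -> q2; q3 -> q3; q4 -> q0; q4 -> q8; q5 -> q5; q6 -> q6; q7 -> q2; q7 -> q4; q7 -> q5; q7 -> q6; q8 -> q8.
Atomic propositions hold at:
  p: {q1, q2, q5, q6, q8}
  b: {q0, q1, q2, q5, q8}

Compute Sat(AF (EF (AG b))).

AG b: greatest fixpoint, start Z0 = {q0, q1, q2, q5, q8}, keep only states in Sat with every successor in Z. Z1 = {q1, q2, q5, q8}; fixed.
Sat(AG b) = {q1, q2, q5, q8}
EF (AG b): least fixpoint, start Z0 = {q1, q2, q5, q8}, add states with some successor in Z. Z1 = {q0, q1, q2, q4, q5, q7, q8}; fixed.
Sat(EF (AG b)) = {q0, q1, q2, q4, q5, q7, q8}
AF (EF (AG b)): least fixpoint, start Z0 = {q0, q1, q2, q4, q5, q7, q8}, add states with every successor in Z. Already a fixed point.
Sat(AF (EF (AG b))) = {q0, q1, q2, q4, q5, q7, q8}

{q0, q1, q2, q4, q5, q7, q8}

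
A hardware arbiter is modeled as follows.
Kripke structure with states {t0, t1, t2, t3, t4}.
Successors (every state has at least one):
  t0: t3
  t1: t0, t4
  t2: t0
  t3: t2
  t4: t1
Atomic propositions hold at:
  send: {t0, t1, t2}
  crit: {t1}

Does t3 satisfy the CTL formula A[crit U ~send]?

Sat(~send) = {t3, t4}
A[crit U ~send]: least fixpoint, start Z0 = Sat(~send) = {t3, t4}, add states in Sat(crit) with every successor in Z. Already a fixed point.
Sat(A[crit U ~send]) = {t3, t4}
t3 ∈ Sat(A[crit U ~send]) = {t3, t4}, so the formula holds at t3.

Yes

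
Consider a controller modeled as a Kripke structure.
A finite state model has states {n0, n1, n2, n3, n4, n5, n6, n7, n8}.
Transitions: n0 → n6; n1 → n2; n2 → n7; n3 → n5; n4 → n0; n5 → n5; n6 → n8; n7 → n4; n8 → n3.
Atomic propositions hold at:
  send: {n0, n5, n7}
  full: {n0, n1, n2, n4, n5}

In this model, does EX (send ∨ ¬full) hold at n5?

Yes

Sat(¬full) = {n3, n6, n7, n8}
Sat(send ∨ ¬full) = {n0, n3, n5, n6, n7, n8}
Sat(EX (send ∨ ¬full)) = {s : some successor in {n0, n3, n5, n6, n7, n8}} = {n0, n2, n3, n4, n5, n6, n8}
n5 ∈ Sat(EX (send ∨ ¬full)) = {n0, n2, n3, n4, n5, n6, n8}, so the formula holds at n5.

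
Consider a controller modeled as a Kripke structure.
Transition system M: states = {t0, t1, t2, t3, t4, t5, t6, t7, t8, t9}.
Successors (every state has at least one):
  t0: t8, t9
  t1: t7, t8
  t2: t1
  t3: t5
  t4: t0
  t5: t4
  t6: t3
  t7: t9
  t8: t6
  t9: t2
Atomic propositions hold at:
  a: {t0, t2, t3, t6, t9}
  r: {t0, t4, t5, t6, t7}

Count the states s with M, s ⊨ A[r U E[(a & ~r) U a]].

Sat(~r) = {t1, t2, t3, t8, t9}
Sat(a & ~r) = {t2, t3, t9}
E[(a & ~r) U a]: least fixpoint, start Z0 = Sat(a) = {t0, t2, t3, t6, t9}, add states in Sat(a & ~r) with some successor in Z. Already a fixed point.
Sat(E[(a & ~r) U a]) = {t0, t2, t3, t6, t9}
A[r U E[(a & ~r) U a]]: least fixpoint, start Z0 = Sat(E[(a & ~r) U a]) = {t0, t2, t3, t6, t9}, add states in Sat(r) with every successor in Z. Z1 = {t0, t2, t3, t4, t6, t7, t9}; Z2 = {t0, t2, t3, t4, t5, t6, t7, t9}; fixed.
Sat(A[r U E[(a & ~r) U a]]) = {t0, t2, t3, t4, t5, t6, t7, t9}
|Sat(A[r U E[(a & ~r) U a]])| = |{t0, t2, t3, t4, t5, t6, t7, t9}| = 8.

8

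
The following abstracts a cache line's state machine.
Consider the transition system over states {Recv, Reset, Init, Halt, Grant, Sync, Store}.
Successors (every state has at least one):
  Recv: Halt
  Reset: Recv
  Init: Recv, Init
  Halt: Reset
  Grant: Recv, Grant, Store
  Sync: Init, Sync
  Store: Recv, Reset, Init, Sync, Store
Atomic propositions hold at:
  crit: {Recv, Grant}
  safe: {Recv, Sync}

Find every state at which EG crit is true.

{Grant}

EG crit: greatest fixpoint, start Z0 = {Recv, Grant}, keep only states in Sat with some successor in Z. Z1 = {Grant}; fixed.
Sat(EG crit) = {Grant}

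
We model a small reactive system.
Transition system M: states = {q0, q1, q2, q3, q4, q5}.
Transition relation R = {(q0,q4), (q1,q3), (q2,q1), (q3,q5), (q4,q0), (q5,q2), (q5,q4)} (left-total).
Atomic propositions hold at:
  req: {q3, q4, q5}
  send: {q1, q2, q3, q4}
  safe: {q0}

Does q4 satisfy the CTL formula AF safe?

AF safe: least fixpoint, start Z0 = {q0}, add states with every successor in Z. Z1 = {q0, q4}; fixed.
Sat(AF safe) = {q0, q4}
q4 ∈ Sat(AF safe) = {q0, q4}, so the formula holds at q4.

Yes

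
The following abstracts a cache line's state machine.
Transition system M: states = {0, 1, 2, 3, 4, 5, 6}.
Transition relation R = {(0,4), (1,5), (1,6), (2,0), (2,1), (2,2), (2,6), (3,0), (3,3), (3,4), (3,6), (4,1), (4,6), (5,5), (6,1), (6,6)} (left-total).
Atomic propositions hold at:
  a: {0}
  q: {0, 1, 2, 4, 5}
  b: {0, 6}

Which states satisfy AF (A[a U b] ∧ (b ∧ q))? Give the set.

{0}

A[a U b]: least fixpoint, start Z0 = Sat(b) = {0, 6}, add states in Sat(a) with every successor in Z. Already a fixed point.
Sat(A[a U b]) = {0, 6}
Sat(b ∧ q) = {0}
Sat(A[a U b] ∧ (b ∧ q)) = {0}
AF (A[a U b] ∧ (b ∧ q)): least fixpoint, start Z0 = {0}, add states with every successor in Z. Already a fixed point.
Sat(AF (A[a U b] ∧ (b ∧ q))) = {0}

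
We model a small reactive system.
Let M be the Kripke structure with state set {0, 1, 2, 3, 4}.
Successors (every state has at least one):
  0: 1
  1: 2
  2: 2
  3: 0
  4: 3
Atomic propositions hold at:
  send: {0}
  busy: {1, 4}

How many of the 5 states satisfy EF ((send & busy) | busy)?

4

Sat(send & busy) = ∅
Sat((send & busy) | busy) = {1, 4}
EF ((send & busy) | busy): least fixpoint, start Z0 = {1, 4}, add states with some successor in Z. Z1 = {0, 1, 4}; Z2 = {0, 1, 3, 4}; fixed.
Sat(EF ((send & busy) | busy)) = {0, 1, 3, 4}
|Sat(EF ((send & busy) | busy))| = |{0, 1, 3, 4}| = 4.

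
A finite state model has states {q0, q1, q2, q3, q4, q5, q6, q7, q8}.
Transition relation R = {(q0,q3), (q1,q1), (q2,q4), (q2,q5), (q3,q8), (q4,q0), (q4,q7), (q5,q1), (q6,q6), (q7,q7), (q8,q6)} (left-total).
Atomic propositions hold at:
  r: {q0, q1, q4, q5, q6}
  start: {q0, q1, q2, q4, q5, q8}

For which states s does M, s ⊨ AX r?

{q1, q2, q5, q6, q8}

Sat(AX r) = {s : every successor in {q0, q1, q4, q5, q6}} = {q1, q2, q5, q6, q8}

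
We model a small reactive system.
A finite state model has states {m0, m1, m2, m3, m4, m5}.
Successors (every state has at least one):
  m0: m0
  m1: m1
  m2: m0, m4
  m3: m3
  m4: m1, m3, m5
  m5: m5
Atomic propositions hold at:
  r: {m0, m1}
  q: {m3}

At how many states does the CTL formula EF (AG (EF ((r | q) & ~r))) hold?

Sat(r | q) = {m0, m1, m3}
Sat(~r) = {m2, m3, m4, m5}
Sat((r | q) & ~r) = {m3}
EF ((r | q) & ~r): least fixpoint, start Z0 = {m3}, add states with some successor in Z. Z1 = {m3, m4}; Z2 = {m2, m3, m4}; fixed.
Sat(EF ((r | q) & ~r)) = {m2, m3, m4}
AG (EF ((r | q) & ~r)): greatest fixpoint, start Z0 = {m2, m3, m4}, keep only states in Sat with every successor in Z. Z1 = {m3}; fixed.
Sat(AG (EF ((r | q) & ~r))) = {m3}
EF (AG (EF ((r | q) & ~r))): least fixpoint, start Z0 = {m3}, add states with some successor in Z. Z1 = {m3, m4}; Z2 = {m2, m3, m4}; fixed.
Sat(EF (AG (EF ((r | q) & ~r)))) = {m2, m3, m4}
|Sat(EF (AG (EF ((r | q) & ~r))))| = |{m2, m3, m4}| = 3.

3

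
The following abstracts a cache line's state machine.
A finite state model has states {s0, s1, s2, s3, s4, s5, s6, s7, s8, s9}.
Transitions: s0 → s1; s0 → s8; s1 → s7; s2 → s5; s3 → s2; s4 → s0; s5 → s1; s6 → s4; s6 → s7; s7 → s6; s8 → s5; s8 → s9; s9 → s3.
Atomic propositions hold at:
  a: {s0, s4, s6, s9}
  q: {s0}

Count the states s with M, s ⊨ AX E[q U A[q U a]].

A[q U a]: least fixpoint, start Z0 = Sat(a) = {s0, s4, s6, s9}, add states in Sat(q) with every successor in Z. Already a fixed point.
Sat(A[q U a]) = {s0, s4, s6, s9}
E[q U A[q U a]]: least fixpoint, start Z0 = Sat(A[q U a]) = {s0, s4, s6, s9}, add states in Sat(q) with some successor in Z. Already a fixed point.
Sat(E[q U A[q U a]]) = {s0, s4, s6, s9}
Sat(AX E[q U A[q U a]]) = {s : every successor in {s0, s4, s6, s9}} = {s4, s7}
|Sat(AX E[q U A[q U a]])| = |{s4, s7}| = 2.

2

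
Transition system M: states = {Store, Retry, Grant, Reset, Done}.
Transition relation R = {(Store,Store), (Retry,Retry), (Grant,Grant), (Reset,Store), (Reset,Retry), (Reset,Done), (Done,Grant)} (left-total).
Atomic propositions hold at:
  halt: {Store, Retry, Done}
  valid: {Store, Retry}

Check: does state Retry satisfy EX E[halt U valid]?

Yes

E[halt U valid]: least fixpoint, start Z0 = Sat(valid) = {Store, Retry}, add states in Sat(halt) with some successor in Z. Already a fixed point.
Sat(E[halt U valid]) = {Store, Retry}
Sat(EX E[halt U valid]) = {s : some successor in {Store, Retry}} = {Store, Retry, Reset}
Retry ∈ Sat(EX E[halt U valid]) = {Store, Retry, Reset}, so the formula holds at Retry.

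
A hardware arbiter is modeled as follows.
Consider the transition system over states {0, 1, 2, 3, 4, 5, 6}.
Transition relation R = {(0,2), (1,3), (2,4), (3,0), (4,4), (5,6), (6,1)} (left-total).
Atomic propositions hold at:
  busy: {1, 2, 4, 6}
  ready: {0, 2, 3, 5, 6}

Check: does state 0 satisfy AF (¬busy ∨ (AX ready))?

Yes

Sat(¬busy) = {0, 3, 5}
Sat(AX ready) = {s : every successor in {0, 2, 3, 5, 6}} = {0, 1, 3, 5}
Sat(¬busy ∨ (AX ready)) = {0, 1, 3, 5}
AF (¬busy ∨ (AX ready)): least fixpoint, start Z0 = {0, 1, 3, 5}, add states with every successor in Z. Z1 = {0, 1, 3, 5, 6}; fixed.
Sat(AF (¬busy ∨ (AX ready))) = {0, 1, 3, 5, 6}
0 ∈ Sat(AF (¬busy ∨ (AX ready))) = {0, 1, 3, 5, 6}, so the formula holds at 0.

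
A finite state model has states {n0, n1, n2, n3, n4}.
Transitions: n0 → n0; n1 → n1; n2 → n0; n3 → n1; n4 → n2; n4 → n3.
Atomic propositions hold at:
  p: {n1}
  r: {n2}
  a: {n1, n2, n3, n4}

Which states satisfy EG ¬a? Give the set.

{n0}

Sat(¬a) = {n0}
EG ¬a: greatest fixpoint, start Z0 = {n0}, keep only states in Sat with some successor in Z. Already a fixed point.
Sat(EG ¬a) = {n0}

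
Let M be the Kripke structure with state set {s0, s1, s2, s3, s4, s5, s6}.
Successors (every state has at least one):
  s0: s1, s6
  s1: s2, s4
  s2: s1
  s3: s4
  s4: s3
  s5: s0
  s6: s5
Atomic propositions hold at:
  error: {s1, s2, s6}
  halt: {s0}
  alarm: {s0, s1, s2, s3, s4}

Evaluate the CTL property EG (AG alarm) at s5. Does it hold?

No

AG alarm: greatest fixpoint, start Z0 = {s0, s1, s2, s3, s4}, keep only states in Sat with every successor in Z. Z1 = {s1, s2, s3, s4}; fixed.
Sat(AG alarm) = {s1, s2, s3, s4}
EG (AG alarm): greatest fixpoint, start Z0 = {s1, s2, s3, s4}, keep only states in Sat with some successor in Z. Already a fixed point.
Sat(EG (AG alarm)) = {s1, s2, s3, s4}
s5 ∉ Sat(EG (AG alarm)) = {s1, s2, s3, s4}, so the formula does not hold at s5.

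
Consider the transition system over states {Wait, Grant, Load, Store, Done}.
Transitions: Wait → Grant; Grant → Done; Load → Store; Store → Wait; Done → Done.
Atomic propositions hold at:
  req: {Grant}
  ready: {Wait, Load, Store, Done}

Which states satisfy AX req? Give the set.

{Wait}

Sat(AX req) = {s : every successor in {Grant}} = {Wait}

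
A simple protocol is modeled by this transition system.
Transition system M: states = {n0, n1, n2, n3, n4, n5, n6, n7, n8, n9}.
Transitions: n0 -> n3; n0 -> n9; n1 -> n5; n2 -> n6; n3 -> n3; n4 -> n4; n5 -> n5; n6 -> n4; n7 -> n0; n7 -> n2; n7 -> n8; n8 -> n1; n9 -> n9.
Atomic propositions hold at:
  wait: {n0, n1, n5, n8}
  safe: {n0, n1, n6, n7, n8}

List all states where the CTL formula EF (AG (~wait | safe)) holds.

Sat(~wait) = {n2, n3, n4, n6, n7, n9}
Sat(~wait | safe) = {n0, n1, n2, n3, n4, n6, n7, n8, n9}
AG (~wait | safe): greatest fixpoint, start Z0 = {n0, n1, n2, n3, n4, n6, n7, n8, n9}, keep only states in Sat with every successor in Z. Z1 = {n0, n2, n3, n4, n6, n7, n8, n9}; Z2 = {n0, n2, n3, n4, n6, n7, n9}; Z3 = {n0, n2, n3, n4, n6, n9}; fixed.
Sat(AG (~wait | safe)) = {n0, n2, n3, n4, n6, n9}
EF (AG (~wait | safe)): least fixpoint, start Z0 = {n0, n2, n3, n4, n6, n9}, add states with some successor in Z. Z1 = {n0, n2, n3, n4, n6, n7, n9}; fixed.
Sat(EF (AG (~wait | safe))) = {n0, n2, n3, n4, n6, n7, n9}

{n0, n2, n3, n4, n6, n7, n9}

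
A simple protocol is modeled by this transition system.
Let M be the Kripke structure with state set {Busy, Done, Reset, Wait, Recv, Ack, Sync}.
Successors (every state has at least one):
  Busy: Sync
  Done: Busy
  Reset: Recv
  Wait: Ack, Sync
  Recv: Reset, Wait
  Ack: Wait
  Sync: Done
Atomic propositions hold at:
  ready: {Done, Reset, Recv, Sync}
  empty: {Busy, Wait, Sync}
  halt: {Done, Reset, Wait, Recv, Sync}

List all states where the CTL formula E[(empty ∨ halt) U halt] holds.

Sat(empty ∨ halt) = {Busy, Done, Reset, Wait, Recv, Sync}
E[(empty ∨ halt) U halt]: least fixpoint, start Z0 = Sat(halt) = {Done, Reset, Wait, Recv, Sync}, add states in Sat(empty ∨ halt) with some successor in Z. Z1 = {Busy, Done, Reset, Wait, Recv, Sync}; fixed.
Sat(E[(empty ∨ halt) U halt]) = {Busy, Done, Reset, Wait, Recv, Sync}

{Busy, Done, Reset, Wait, Recv, Sync}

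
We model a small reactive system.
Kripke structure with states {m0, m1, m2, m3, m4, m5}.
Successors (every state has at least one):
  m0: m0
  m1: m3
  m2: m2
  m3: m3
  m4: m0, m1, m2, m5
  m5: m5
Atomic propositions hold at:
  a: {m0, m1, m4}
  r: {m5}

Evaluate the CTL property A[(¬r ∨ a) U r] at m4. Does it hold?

Sat(¬r) = {m0, m1, m2, m3, m4}
Sat(¬r ∨ a) = {m0, m1, m2, m3, m4}
A[(¬r ∨ a) U r]: least fixpoint, start Z0 = Sat(r) = {m5}, add states in Sat(¬r ∨ a) with every successor in Z. Already a fixed point.
Sat(A[(¬r ∨ a) U r]) = {m5}
m4 ∉ Sat(A[(¬r ∨ a) U r]) = {m5}, so the formula does not hold at m4.

No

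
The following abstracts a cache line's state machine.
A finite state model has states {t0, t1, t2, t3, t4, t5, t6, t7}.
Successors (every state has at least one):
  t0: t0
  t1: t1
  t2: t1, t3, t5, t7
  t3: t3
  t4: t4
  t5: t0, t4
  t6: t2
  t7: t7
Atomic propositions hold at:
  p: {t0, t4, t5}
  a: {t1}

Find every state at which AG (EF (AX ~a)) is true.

{t0, t3, t4, t5, t7}

Sat(~a) = {t0, t2, t3, t4, t5, t6, t7}
Sat(AX ~a) = {s : every successor in {t0, t2, t3, t4, t5, t6, t7}} = {t0, t3, t4, t5, t6, t7}
EF (AX ~a): least fixpoint, start Z0 = {t0, t3, t4, t5, t6, t7}, add states with some successor in Z. Z1 = {t0, t2, t3, t4, t5, t6, t7}; fixed.
Sat(EF (AX ~a)) = {t0, t2, t3, t4, t5, t6, t7}
AG (EF (AX ~a)): greatest fixpoint, start Z0 = {t0, t2, t3, t4, t5, t6, t7}, keep only states in Sat with every successor in Z. Z1 = {t0, t3, t4, t5, t6, t7}; Z2 = {t0, t3, t4, t5, t7}; fixed.
Sat(AG (EF (AX ~a))) = {t0, t3, t4, t5, t7}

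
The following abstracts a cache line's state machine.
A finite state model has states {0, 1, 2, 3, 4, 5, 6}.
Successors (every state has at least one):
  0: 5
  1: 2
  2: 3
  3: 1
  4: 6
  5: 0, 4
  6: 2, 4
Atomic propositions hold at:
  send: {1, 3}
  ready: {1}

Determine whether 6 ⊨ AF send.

No

AF send: least fixpoint, start Z0 = {1, 3}, add states with every successor in Z. Z1 = {1, 2, 3}; fixed.
Sat(AF send) = {1, 2, 3}
6 ∉ Sat(AF send) = {1, 2, 3}, so the formula does not hold at 6.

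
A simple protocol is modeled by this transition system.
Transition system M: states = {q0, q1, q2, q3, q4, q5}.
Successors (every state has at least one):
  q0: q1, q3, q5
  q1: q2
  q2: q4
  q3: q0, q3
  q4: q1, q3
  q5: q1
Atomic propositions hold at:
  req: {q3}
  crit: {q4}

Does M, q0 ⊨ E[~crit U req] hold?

Yes

Sat(~crit) = {q0, q1, q2, q3, q5}
E[~crit U req]: least fixpoint, start Z0 = Sat(req) = {q3}, add states in Sat(~crit) with some successor in Z. Z1 = {q0, q3}; fixed.
Sat(E[~crit U req]) = {q0, q3}
q0 ∈ Sat(E[~crit U req]) = {q0, q3}, so the formula holds at q0.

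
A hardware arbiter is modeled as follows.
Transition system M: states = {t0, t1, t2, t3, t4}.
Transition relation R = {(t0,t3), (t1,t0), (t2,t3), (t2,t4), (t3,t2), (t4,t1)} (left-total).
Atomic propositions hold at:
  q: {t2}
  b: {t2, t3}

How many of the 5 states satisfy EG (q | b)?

2

Sat(q | b) = {t2, t3}
EG (q | b): greatest fixpoint, start Z0 = {t2, t3}, keep only states in Sat with some successor in Z. Already a fixed point.
Sat(EG (q | b)) = {t2, t3}
|Sat(EG (q | b))| = |{t2, t3}| = 2.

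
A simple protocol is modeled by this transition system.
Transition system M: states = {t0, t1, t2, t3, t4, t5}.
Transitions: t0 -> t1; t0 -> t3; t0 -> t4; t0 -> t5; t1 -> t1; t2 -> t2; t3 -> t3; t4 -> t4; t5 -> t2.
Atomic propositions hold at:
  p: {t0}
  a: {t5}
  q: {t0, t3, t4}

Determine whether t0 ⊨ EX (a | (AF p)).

Yes

AF p: least fixpoint, start Z0 = {t0}, add states with every successor in Z. Already a fixed point.
Sat(AF p) = {t0}
Sat(a | (AF p)) = {t0, t5}
Sat(EX (a | (AF p))) = {s : some successor in {t0, t5}} = {t0}
t0 ∈ Sat(EX (a | (AF p))) = {t0}, so the formula holds at t0.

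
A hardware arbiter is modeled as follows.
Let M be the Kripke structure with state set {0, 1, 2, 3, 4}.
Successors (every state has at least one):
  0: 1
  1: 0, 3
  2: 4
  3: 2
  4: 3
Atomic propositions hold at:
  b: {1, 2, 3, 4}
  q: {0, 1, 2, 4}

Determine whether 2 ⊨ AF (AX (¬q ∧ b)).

Yes

Sat(¬q) = {3}
Sat(¬q ∧ b) = {3}
Sat(AX (¬q ∧ b)) = {s : every successor in {3}} = {4}
AF (AX (¬q ∧ b)): least fixpoint, start Z0 = {4}, add states with every successor in Z. Z1 = {2, 4}; Z2 = {2, 3, 4}; fixed.
Sat(AF (AX (¬q ∧ b))) = {2, 3, 4}
2 ∈ Sat(AF (AX (¬q ∧ b))) = {2, 3, 4}, so the formula holds at 2.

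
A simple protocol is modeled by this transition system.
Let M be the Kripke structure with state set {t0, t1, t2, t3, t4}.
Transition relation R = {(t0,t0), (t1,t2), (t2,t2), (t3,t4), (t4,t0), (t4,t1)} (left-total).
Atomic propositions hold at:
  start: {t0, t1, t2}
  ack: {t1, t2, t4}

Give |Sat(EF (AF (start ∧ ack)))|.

Sat(start ∧ ack) = {t1, t2}
AF (start ∧ ack): least fixpoint, start Z0 = {t1, t2}, add states with every successor in Z. Already a fixed point.
Sat(AF (start ∧ ack)) = {t1, t2}
EF (AF (start ∧ ack)): least fixpoint, start Z0 = {t1, t2}, add states with some successor in Z. Z1 = {t1, t2, t4}; Z2 = {t1, t2, t3, t4}; fixed.
Sat(EF (AF (start ∧ ack))) = {t1, t2, t3, t4}
|Sat(EF (AF (start ∧ ack)))| = |{t1, t2, t3, t4}| = 4.

4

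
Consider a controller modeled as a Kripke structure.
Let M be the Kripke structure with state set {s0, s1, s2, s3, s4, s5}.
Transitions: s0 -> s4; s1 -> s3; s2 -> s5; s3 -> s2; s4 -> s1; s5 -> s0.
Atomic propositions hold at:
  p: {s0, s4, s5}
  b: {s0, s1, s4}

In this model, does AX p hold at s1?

Sat(AX p) = {s : every successor in {s0, s4, s5}} = {s0, s2, s5}
s1 ∉ Sat(AX p) = {s0, s2, s5}, so the formula does not hold at s1.

No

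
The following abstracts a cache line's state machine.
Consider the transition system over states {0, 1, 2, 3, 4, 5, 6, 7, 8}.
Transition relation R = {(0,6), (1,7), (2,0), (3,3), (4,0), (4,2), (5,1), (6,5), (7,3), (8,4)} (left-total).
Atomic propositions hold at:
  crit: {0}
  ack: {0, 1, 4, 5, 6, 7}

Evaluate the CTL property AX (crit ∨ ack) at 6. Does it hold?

Yes

Sat(crit ∨ ack) = {0, 1, 4, 5, 6, 7}
Sat(AX (crit ∨ ack)) = {s : every successor in {0, 1, 4, 5, 6, 7}} = {0, 1, 2, 5, 6, 8}
6 ∈ Sat(AX (crit ∨ ack)) = {0, 1, 2, 5, 6, 8}, so the formula holds at 6.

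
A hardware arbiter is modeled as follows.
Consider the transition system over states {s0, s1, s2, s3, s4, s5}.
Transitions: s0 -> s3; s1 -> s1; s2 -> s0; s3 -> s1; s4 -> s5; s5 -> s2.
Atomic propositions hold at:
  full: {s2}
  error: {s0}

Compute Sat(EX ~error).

{s0, s1, s3, s4, s5}

Sat(~error) = {s1, s2, s3, s4, s5}
Sat(EX ~error) = {s : some successor in {s1, s2, s3, s4, s5}} = {s0, s1, s3, s4, s5}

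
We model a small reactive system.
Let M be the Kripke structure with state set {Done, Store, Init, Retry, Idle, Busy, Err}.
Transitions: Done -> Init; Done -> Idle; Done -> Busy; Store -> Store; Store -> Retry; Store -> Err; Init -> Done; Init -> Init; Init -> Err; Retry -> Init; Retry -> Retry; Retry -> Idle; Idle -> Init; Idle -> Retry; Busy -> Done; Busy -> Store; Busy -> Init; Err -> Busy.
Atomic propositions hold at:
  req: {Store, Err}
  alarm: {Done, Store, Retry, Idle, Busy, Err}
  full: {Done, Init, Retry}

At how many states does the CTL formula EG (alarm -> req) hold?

Sat(alarm -> req) = {Store, Init, Err}
EG (alarm -> req): greatest fixpoint, start Z0 = {Store, Init, Err}, keep only states in Sat with some successor in Z. Z1 = {Store, Init}; fixed.
Sat(EG (alarm -> req)) = {Store, Init}
|Sat(EG (alarm -> req))| = |{Store, Init}| = 2.

2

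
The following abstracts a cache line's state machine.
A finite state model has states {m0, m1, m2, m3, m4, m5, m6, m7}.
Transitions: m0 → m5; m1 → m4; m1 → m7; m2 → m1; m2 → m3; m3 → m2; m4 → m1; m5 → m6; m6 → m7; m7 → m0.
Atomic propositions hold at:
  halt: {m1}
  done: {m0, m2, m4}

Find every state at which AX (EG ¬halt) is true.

Sat(¬halt) = {m0, m2, m3, m4, m5, m6, m7}
EG ¬halt: greatest fixpoint, start Z0 = {m0, m2, m3, m4, m5, m6, m7}, keep only states in Sat with some successor in Z. Z1 = {m0, m2, m3, m5, m6, m7}; fixed.
Sat(EG ¬halt) = {m0, m2, m3, m5, m6, m7}
Sat(AX (EG ¬halt)) = {s : every successor in {m0, m2, m3, m5, m6, m7}} = {m0, m3, m5, m6, m7}

{m0, m3, m5, m6, m7}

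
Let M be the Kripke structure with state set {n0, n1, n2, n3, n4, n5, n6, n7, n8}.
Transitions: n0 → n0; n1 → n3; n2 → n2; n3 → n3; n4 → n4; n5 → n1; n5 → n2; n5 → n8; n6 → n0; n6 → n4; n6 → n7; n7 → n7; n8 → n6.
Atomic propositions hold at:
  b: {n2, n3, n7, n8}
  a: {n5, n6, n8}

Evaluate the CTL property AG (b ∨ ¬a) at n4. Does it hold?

Sat(¬a) = {n0, n1, n2, n3, n4, n7}
Sat(b ∨ ¬a) = {n0, n1, n2, n3, n4, n7, n8}
AG (b ∨ ¬a): greatest fixpoint, start Z0 = {n0, n1, n2, n3, n4, n7, n8}, keep only states in Sat with every successor in Z. Z1 = {n0, n1, n2, n3, n4, n7}; fixed.
Sat(AG (b ∨ ¬a)) = {n0, n1, n2, n3, n4, n7}
n4 ∈ Sat(AG (b ∨ ¬a)) = {n0, n1, n2, n3, n4, n7}, so the formula holds at n4.

Yes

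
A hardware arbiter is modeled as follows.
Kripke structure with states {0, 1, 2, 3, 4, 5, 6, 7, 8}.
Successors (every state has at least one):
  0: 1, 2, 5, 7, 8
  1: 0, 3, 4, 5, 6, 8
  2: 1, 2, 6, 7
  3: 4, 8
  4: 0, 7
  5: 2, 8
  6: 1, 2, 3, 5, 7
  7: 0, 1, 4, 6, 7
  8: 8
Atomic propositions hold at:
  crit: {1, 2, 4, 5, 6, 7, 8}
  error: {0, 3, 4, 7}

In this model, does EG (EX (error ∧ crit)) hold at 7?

Sat(error ∧ crit) = {4, 7}
Sat(EX (error ∧ crit)) = {s : some successor in {4, 7}} = {0, 1, 2, 3, 4, 6, 7}
EG (EX (error ∧ crit)): greatest fixpoint, start Z0 = {0, 1, 2, 3, 4, 6, 7}, keep only states in Sat with some successor in Z. Already a fixed point.
Sat(EG (EX (error ∧ crit))) = {0, 1, 2, 3, 4, 6, 7}
7 ∈ Sat(EG (EX (error ∧ crit))) = {0, 1, 2, 3, 4, 6, 7}, so the formula holds at 7.

Yes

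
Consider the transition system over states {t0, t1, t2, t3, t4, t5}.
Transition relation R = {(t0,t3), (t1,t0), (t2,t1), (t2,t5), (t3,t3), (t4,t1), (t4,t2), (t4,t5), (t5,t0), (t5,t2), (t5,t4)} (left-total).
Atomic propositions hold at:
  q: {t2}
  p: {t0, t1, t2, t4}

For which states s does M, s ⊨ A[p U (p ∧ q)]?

Sat(p ∧ q) = {t2}
A[p U (p ∧ q)]: least fixpoint, start Z0 = Sat((p ∧ q)) = {t2}, add states in Sat(p) with every successor in Z. Already a fixed point.
Sat(A[p U (p ∧ q)]) = {t2}

{t2}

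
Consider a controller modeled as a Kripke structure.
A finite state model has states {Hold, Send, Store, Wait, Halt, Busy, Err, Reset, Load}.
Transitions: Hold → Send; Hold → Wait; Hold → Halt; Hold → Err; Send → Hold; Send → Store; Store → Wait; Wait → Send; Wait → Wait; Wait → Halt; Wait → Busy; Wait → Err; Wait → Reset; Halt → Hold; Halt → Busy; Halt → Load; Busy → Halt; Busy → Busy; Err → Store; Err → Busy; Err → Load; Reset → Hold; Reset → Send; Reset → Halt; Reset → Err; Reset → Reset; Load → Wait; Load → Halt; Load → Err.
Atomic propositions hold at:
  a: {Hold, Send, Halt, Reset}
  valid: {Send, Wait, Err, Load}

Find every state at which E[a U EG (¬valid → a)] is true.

{Hold, Send, Wait, Halt, Err, Reset, Load}

Sat(¬valid) = {Hold, Store, Halt, Busy, Reset}
Sat(¬valid → a) = {Hold, Send, Wait, Halt, Err, Reset, Load}
EG (¬valid → a): greatest fixpoint, start Z0 = {Hold, Send, Wait, Halt, Err, Reset, Load}, keep only states in Sat with some successor in Z. Already a fixed point.
Sat(EG (¬valid → a)) = {Hold, Send, Wait, Halt, Err, Reset, Load}
E[a U EG (¬valid → a)]: least fixpoint, start Z0 = Sat(EG (¬valid → a)) = {Hold, Send, Wait, Halt, Err, Reset, Load}, add states in Sat(a) with some successor in Z. Already a fixed point.
Sat(E[a U EG (¬valid → a)]) = {Hold, Send, Wait, Halt, Err, Reset, Load}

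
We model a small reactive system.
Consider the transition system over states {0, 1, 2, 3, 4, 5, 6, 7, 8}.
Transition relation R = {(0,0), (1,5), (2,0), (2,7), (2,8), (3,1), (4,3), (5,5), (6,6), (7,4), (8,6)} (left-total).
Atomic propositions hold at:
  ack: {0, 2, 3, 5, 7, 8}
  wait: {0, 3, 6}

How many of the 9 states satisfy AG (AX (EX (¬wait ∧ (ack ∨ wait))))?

3

Sat(¬wait) = {1, 2, 4, 5, 7, 8}
Sat(ack ∨ wait) = {0, 2, 3, 5, 6, 7, 8}
Sat(¬wait ∧ (ack ∨ wait)) = {2, 5, 7, 8}
Sat(EX (¬wait ∧ (ack ∨ wait))) = {s : some successor in {2, 5, 7, 8}} = {1, 2, 5}
Sat(AX (EX (¬wait ∧ (ack ∨ wait)))) = {s : every successor in {1, 2, 5}} = {1, 3, 5}
AG (AX (EX (¬wait ∧ (ack ∨ wait)))): greatest fixpoint, start Z0 = {1, 3, 5}, keep only states in Sat with every successor in Z. Already a fixed point.
Sat(AG (AX (EX (¬wait ∧ (ack ∨ wait))))) = {1, 3, 5}
|Sat(AG (AX (EX (¬wait ∧ (ack ∨ wait)))))| = |{1, 3, 5}| = 3.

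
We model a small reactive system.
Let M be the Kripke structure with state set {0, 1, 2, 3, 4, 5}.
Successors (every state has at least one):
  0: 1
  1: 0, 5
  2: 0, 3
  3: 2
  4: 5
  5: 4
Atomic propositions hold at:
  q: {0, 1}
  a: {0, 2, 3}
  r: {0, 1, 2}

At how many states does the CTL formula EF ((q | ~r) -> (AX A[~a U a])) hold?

Sat(~r) = {3, 4, 5}
Sat(q | ~r) = {0, 1, 3, 4, 5}
Sat(~a) = {1, 4, 5}
A[~a U a]: least fixpoint, start Z0 = Sat(a) = {0, 2, 3}, add states in Sat(~a) with every successor in Z. Already a fixed point.
Sat(A[~a U a]) = {0, 2, 3}
Sat(AX A[~a U a]) = {s : every successor in {0, 2, 3}} = {2, 3}
Sat((q | ~r) -> (AX A[~a U a])) = {2, 3}
EF ((q | ~r) -> (AX A[~a U a])): least fixpoint, start Z0 = {2, 3}, add states with some successor in Z. Already a fixed point.
Sat(EF ((q | ~r) -> (AX A[~a U a]))) = {2, 3}
|Sat(EF ((q | ~r) -> (AX A[~a U a])))| = |{2, 3}| = 2.

2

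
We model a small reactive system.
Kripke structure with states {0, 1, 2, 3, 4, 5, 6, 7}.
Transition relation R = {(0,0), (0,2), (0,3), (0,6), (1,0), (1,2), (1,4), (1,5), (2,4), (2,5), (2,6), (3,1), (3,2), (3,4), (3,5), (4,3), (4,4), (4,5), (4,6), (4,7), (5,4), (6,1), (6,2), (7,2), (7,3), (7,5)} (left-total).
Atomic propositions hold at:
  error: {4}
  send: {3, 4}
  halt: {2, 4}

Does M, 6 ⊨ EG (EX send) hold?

No

Sat(EX send) = {s : some successor in {3, 4}} = {0, 1, 2, 3, 4, 5, 7}
EG (EX send): greatest fixpoint, start Z0 = {0, 1, 2, 3, 4, 5, 7}, keep only states in Sat with some successor in Z. Already a fixed point.
Sat(EG (EX send)) = {0, 1, 2, 3, 4, 5, 7}
6 ∉ Sat(EG (EX send)) = {0, 1, 2, 3, 4, 5, 7}, so the formula does not hold at 6.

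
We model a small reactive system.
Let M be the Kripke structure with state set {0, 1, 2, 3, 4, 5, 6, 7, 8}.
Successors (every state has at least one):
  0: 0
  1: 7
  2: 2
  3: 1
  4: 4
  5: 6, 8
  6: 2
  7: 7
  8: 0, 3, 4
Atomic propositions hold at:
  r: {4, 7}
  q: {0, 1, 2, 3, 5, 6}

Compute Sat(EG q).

EG q: greatest fixpoint, start Z0 = {0, 1, 2, 3, 5, 6}, keep only states in Sat with some successor in Z. Z1 = {0, 2, 3, 5, 6}; Z2 = {0, 2, 5, 6}; fixed.
Sat(EG q) = {0, 2, 5, 6}

{0, 2, 5, 6}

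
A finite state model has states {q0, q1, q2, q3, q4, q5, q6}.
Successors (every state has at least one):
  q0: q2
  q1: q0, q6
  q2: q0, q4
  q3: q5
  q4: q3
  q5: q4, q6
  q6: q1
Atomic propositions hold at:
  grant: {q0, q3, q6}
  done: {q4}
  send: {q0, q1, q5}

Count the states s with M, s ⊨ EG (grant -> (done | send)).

Sat(done | send) = {q0, q1, q4, q5}
Sat(grant -> (done | send)) = {q0, q1, q2, q4, q5}
EG (grant -> (done | send)): greatest fixpoint, start Z0 = {q0, q1, q2, q4, q5}, keep only states in Sat with some successor in Z. Z1 = {q0, q1, q2, q5}; Z2 = {q0, q1, q2}; fixed.
Sat(EG (grant -> (done | send))) = {q0, q1, q2}
|Sat(EG (grant -> (done | send)))| = |{q0, q1, q2}| = 3.

3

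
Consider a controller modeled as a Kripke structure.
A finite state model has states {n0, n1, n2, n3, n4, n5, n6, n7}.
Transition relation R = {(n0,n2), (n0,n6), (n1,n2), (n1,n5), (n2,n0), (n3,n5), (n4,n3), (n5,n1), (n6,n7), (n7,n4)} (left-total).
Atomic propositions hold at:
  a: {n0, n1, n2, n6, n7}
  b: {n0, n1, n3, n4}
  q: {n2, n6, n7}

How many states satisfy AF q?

AF q: least fixpoint, start Z0 = {n2, n6, n7}, add states with every successor in Z. Z1 = {n0, n2, n6, n7}; fixed.
Sat(AF q) = {n0, n2, n6, n7}
|Sat(AF q)| = |{n0, n2, n6, n7}| = 4.

4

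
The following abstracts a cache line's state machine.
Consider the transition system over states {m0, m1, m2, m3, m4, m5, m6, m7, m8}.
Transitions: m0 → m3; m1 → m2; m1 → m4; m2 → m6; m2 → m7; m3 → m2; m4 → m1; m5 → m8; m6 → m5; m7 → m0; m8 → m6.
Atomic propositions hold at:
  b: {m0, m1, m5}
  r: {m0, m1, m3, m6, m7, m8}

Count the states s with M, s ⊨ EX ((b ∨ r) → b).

5

Sat(b ∨ r) = {m0, m1, m3, m5, m6, m7, m8}
Sat((b ∨ r) → b) = {m0, m1, m2, m4, m5}
Sat(EX ((b ∨ r) → b)) = {s : some successor in {m0, m1, m2, m4, m5}} = {m1, m3, m4, m6, m7}
|Sat(EX ((b ∨ r) → b))| = |{m1, m3, m4, m6, m7}| = 5.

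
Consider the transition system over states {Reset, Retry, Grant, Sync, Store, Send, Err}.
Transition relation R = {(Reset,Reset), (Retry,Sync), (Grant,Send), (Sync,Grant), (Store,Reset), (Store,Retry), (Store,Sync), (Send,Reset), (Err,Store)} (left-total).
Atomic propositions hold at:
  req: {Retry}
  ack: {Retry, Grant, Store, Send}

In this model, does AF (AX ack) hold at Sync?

Yes

Sat(AX ack) = {s : every successor in {Retry, Grant, Store, Send}} = {Grant, Sync, Err}
AF (AX ack): least fixpoint, start Z0 = {Grant, Sync, Err}, add states with every successor in Z. Z1 = {Retry, Grant, Sync, Err}; fixed.
Sat(AF (AX ack)) = {Retry, Grant, Sync, Err}
Sync ∈ Sat(AF (AX ack)) = {Retry, Grant, Sync, Err}, so the formula holds at Sync.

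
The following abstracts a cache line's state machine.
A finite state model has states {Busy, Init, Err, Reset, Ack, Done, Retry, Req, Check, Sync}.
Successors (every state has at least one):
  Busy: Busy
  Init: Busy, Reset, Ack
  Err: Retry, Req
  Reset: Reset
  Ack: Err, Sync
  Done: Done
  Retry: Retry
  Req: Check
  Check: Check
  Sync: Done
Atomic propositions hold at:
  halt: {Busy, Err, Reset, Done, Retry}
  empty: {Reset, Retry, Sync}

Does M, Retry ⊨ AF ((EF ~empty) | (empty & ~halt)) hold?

No

Sat(~empty) = {Busy, Init, Err, Ack, Done, Req, Check}
EF ~empty: least fixpoint, start Z0 = {Busy, Init, Err, Ack, Done, Req, Check}, add states with some successor in Z. Z1 = {Busy, Init, Err, Ack, Done, Req, Check, Sync}; fixed.
Sat(EF ~empty) = {Busy, Init, Err, Ack, Done, Req, Check, Sync}
Sat(~halt) = {Init, Ack, Req, Check, Sync}
Sat(empty & ~halt) = {Sync}
Sat((EF ~empty) | (empty & ~halt)) = {Busy, Init, Err, Ack, Done, Req, Check, Sync}
AF ((EF ~empty) | (empty & ~halt)): least fixpoint, start Z0 = {Busy, Init, Err, Ack, Done, Req, Check, Sync}, add states with every successor in Z. Already a fixed point.
Sat(AF ((EF ~empty) | (empty & ~halt))) = {Busy, Init, Err, Ack, Done, Req, Check, Sync}
Retry ∉ Sat(AF ((EF ~empty) | (empty & ~halt))) = {Busy, Init, Err, Ack, Done, Req, Check, Sync}, so the formula does not hold at Retry.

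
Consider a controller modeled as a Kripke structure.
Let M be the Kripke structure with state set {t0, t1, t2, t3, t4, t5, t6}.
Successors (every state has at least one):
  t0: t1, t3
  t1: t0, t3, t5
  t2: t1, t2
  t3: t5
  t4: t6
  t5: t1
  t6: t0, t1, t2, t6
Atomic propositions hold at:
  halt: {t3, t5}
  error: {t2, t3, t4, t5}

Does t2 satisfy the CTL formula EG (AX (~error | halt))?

No

Sat(~error) = {t0, t1, t6}
Sat(~error | halt) = {t0, t1, t3, t5, t6}
Sat(AX (~error | halt)) = {s : every successor in {t0, t1, t3, t5, t6}} = {t0, t1, t3, t4, t5}
EG (AX (~error | halt)): greatest fixpoint, start Z0 = {t0, t1, t3, t4, t5}, keep only states in Sat with some successor in Z. Z1 = {t0, t1, t3, t5}; fixed.
Sat(EG (AX (~error | halt))) = {t0, t1, t3, t5}
t2 ∉ Sat(EG (AX (~error | halt))) = {t0, t1, t3, t5}, so the formula does not hold at t2.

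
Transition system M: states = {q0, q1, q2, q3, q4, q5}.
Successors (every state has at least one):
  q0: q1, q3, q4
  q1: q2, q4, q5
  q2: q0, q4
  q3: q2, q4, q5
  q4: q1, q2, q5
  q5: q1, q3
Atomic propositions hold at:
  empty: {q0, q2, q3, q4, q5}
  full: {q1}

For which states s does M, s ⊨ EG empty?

{q0, q2, q3, q4, q5}

EG empty: greatest fixpoint, start Z0 = {q0, q2, q3, q4, q5}, keep only states in Sat with some successor in Z. Already a fixed point.
Sat(EG empty) = {q0, q2, q3, q4, q5}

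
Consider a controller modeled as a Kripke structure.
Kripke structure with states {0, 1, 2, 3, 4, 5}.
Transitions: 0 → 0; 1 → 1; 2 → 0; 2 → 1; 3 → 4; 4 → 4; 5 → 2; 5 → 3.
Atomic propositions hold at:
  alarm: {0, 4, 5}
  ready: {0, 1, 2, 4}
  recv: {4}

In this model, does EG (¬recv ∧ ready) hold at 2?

Sat(¬recv) = {0, 1, 2, 3, 5}
Sat(¬recv ∧ ready) = {0, 1, 2}
EG (¬recv ∧ ready): greatest fixpoint, start Z0 = {0, 1, 2}, keep only states in Sat with some successor in Z. Already a fixed point.
Sat(EG (¬recv ∧ ready)) = {0, 1, 2}
2 ∈ Sat(EG (¬recv ∧ ready)) = {0, 1, 2}, so the formula holds at 2.

Yes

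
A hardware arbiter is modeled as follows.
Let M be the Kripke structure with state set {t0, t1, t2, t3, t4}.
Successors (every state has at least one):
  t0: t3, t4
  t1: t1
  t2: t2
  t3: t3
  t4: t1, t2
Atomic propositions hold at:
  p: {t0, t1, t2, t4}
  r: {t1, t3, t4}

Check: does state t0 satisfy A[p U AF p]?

AF p: least fixpoint, start Z0 = {t0, t1, t2, t4}, add states with every successor in Z. Already a fixed point.
Sat(AF p) = {t0, t1, t2, t4}
A[p U AF p]: least fixpoint, start Z0 = Sat(AF p) = {t0, t1, t2, t4}, add states in Sat(p) with every successor in Z. Already a fixed point.
Sat(A[p U AF p]) = {t0, t1, t2, t4}
t0 ∈ Sat(A[p U AF p]) = {t0, t1, t2, t4}, so the formula holds at t0.

Yes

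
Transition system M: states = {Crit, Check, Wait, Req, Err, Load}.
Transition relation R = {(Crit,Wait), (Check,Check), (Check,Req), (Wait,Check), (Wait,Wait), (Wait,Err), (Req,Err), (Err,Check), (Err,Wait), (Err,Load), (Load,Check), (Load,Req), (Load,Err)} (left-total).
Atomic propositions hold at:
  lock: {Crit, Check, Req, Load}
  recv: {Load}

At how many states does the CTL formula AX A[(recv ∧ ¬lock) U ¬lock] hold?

2

Sat(¬lock) = {Wait, Err}
Sat(recv ∧ ¬lock) = ∅
A[(recv ∧ ¬lock) U ¬lock]: least fixpoint, start Z0 = Sat(¬lock) = {Wait, Err}, add states in Sat(recv ∧ ¬lock) with every successor in Z. Already a fixed point.
Sat(A[(recv ∧ ¬lock) U ¬lock]) = {Wait, Err}
Sat(AX A[(recv ∧ ¬lock) U ¬lock]) = {s : every successor in {Wait, Err}} = {Crit, Req}
|Sat(AX A[(recv ∧ ¬lock) U ¬lock])| = |{Crit, Req}| = 2.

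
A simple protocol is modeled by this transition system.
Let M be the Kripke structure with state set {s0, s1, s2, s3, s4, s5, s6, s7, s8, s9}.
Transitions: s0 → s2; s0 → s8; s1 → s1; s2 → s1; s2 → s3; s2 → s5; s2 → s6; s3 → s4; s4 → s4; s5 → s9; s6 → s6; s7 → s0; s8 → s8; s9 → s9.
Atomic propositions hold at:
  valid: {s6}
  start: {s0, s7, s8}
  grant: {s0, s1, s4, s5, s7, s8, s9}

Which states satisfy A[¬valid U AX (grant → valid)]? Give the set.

Sat(¬valid) = {s0, s1, s2, s3, s4, s5, s7, s8, s9}
Sat(grant → valid) = {s2, s3, s6}
Sat(AX (grant → valid)) = {s : every successor in {s2, s3, s6}} = {s6}
A[¬valid U AX (grant → valid)]: least fixpoint, start Z0 = Sat(AX (grant → valid)) = {s6}, add states in Sat(¬valid) with every successor in Z. Already a fixed point.
Sat(A[¬valid U AX (grant → valid)]) = {s6}

{s6}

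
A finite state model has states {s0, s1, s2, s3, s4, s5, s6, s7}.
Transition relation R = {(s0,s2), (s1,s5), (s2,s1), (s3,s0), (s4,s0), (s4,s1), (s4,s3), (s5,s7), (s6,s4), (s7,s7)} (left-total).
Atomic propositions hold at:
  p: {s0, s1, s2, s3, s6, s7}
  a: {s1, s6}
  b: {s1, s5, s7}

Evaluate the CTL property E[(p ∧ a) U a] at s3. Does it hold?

Sat(p ∧ a) = {s1, s6}
E[(p ∧ a) U a]: least fixpoint, start Z0 = Sat(a) = {s1, s6}, add states in Sat(p ∧ a) with some successor in Z. Already a fixed point.
Sat(E[(p ∧ a) U a]) = {s1, s6}
s3 ∉ Sat(E[(p ∧ a) U a]) = {s1, s6}, so the formula does not hold at s3.

No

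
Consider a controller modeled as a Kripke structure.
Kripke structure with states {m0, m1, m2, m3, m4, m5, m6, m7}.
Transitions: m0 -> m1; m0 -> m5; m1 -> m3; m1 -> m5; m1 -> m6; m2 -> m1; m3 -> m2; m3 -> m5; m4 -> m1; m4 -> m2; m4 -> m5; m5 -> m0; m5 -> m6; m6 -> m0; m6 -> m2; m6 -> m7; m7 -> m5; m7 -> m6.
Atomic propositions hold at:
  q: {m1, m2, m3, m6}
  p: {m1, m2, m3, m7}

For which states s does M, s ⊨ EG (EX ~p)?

{m0, m1, m3, m4, m5, m6, m7}

Sat(~p) = {m0, m4, m5, m6}
Sat(EX ~p) = {s : some successor in {m0, m4, m5, m6}} = {m0, m1, m3, m4, m5, m6, m7}
EG (EX ~p): greatest fixpoint, start Z0 = {m0, m1, m3, m4, m5, m6, m7}, keep only states in Sat with some successor in Z. Already a fixed point.
Sat(EG (EX ~p)) = {m0, m1, m3, m4, m5, m6, m7}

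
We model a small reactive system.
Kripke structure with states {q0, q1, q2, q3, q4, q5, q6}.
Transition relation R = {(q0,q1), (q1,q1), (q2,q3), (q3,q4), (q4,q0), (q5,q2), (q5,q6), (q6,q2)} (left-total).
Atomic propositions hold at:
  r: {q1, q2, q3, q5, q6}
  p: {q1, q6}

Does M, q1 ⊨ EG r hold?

EG r: greatest fixpoint, start Z0 = {q1, q2, q3, q5, q6}, keep only states in Sat with some successor in Z. Z1 = {q1, q2, q5, q6}; Z2 = {q1, q5, q6}; Z3 = {q1, q5}; Z4 = {q1}; fixed.
Sat(EG r) = {q1}
q1 ∈ Sat(EG r) = {q1}, so the formula holds at q1.

Yes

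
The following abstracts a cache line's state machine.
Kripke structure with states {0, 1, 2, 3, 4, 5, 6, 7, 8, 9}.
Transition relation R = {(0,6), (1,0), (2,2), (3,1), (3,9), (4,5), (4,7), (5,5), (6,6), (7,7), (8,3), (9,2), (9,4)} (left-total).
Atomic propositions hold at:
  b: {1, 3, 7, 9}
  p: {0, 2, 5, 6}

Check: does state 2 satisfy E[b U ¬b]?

Yes

Sat(¬b) = {0, 2, 4, 5, 6, 8}
E[b U ¬b]: least fixpoint, start Z0 = Sat(¬b) = {0, 2, 4, 5, 6, 8}, add states in Sat(b) with some successor in Z. Z1 = {0, 1, 2, 4, 5, 6, 8, 9}; Z2 = {0, 1, 2, 3, 4, 5, 6, 8, 9}; fixed.
Sat(E[b U ¬b]) = {0, 1, 2, 3, 4, 5, 6, 8, 9}
2 ∈ Sat(E[b U ¬b]) = {0, 1, 2, 3, 4, 5, 6, 8, 9}, so the formula holds at 2.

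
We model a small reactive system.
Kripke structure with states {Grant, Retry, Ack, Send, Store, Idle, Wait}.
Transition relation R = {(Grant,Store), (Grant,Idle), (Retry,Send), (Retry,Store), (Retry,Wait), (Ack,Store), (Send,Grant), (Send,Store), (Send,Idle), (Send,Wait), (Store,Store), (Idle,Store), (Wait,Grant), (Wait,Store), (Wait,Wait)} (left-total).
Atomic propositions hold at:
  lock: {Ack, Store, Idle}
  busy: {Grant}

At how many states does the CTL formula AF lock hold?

4

AF lock: least fixpoint, start Z0 = {Ack, Store, Idle}, add states with every successor in Z. Z1 = {Grant, Ack, Store, Idle}; fixed.
Sat(AF lock) = {Grant, Ack, Store, Idle}
|Sat(AF lock)| = |{Grant, Ack, Store, Idle}| = 4.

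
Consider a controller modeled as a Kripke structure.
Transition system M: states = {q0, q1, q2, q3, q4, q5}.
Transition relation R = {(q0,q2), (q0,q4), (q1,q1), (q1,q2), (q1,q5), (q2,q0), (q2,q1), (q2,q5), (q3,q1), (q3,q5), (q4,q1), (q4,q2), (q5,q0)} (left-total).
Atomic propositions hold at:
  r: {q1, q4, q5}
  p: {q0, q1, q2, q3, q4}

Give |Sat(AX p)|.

Sat(AX p) = {s : every successor in {q0, q1, q2, q3, q4}} = {q0, q4, q5}
|Sat(AX p)| = |{q0, q4, q5}| = 3.

3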